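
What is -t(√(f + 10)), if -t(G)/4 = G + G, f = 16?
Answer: 8*√26 ≈ 40.792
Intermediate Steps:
t(G) = -8*G (t(G) = -4*(G + G) = -8*G)
-t(√(f + 10)) = -(-8)*√(16 + 10) = -(-8)*√26 = 8*√26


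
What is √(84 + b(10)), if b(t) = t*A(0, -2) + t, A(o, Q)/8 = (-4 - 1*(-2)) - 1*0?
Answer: I*√66 ≈ 8.124*I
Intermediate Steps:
A(o, Q) = -16 (A(o, Q) = 8*((-4 - 1*(-2)) - 1*0) = 8*((-4 + 2) + 0) = 8*(-2 + 0) = 8*(-2) = -16)
b(t) = -15*t (b(t) = t*(-16) + t = -16*t + t = -15*t)
√(84 + b(10)) = √(84 - 15*10) = √(84 - 150) = √(-66) = I*√66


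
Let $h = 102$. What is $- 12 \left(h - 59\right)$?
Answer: $-516$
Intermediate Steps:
$- 12 \left(h - 59\right) = - 12 \left(102 - 59\right) = \left(-12\right) 43 = -516$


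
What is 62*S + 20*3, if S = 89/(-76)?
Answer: -479/38 ≈ -12.605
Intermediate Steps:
S = -89/76 (S = 89*(-1/76) = -89/76 ≈ -1.1711)
62*S + 20*3 = 62*(-89/76) + 20*3 = -2759/38 + 60 = -479/38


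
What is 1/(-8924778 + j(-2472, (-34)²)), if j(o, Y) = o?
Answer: -1/8927250 ≈ -1.1202e-7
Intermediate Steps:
1/(-8924778 + j(-2472, (-34)²)) = 1/(-8924778 - 2472) = 1/(-8927250) = -1/8927250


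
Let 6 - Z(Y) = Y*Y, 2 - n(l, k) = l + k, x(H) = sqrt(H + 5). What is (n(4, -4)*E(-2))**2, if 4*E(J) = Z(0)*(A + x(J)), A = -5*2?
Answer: 927 - 180*sqrt(3) ≈ 615.23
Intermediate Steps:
x(H) = sqrt(5 + H)
A = -10
n(l, k) = 2 - k - l (n(l, k) = 2 - (l + k) = 2 - (k + l) = 2 + (-k - l) = 2 - k - l)
Z(Y) = 6 - Y**2 (Z(Y) = 6 - Y*Y = 6 - Y**2)
E(J) = -15 + 3*sqrt(5 + J)/2 (E(J) = ((6 - 1*0**2)*(-10 + sqrt(5 + J)))/4 = ((6 - 1*0)*(-10 + sqrt(5 + J)))/4 = ((6 + 0)*(-10 + sqrt(5 + J)))/4 = (6*(-10 + sqrt(5 + J)))/4 = (-60 + 6*sqrt(5 + J))/4 = -15 + 3*sqrt(5 + J)/2)
(n(4, -4)*E(-2))**2 = ((2 - 1*(-4) - 1*4)*(-15 + 3*sqrt(5 - 2)/2))**2 = ((2 + 4 - 4)*(-15 + 3*sqrt(3)/2))**2 = (2*(-15 + 3*sqrt(3)/2))**2 = (-30 + 3*sqrt(3))**2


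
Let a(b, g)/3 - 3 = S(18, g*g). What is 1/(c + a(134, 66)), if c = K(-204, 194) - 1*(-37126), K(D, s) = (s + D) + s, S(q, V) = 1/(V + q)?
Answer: 1458/54411103 ≈ 2.6796e-5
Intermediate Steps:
K(D, s) = D + 2*s (K(D, s) = (D + s) + s = D + 2*s)
a(b, g) = 9 + 3/(18 + g²) (a(b, g) = 9 + 3/(g*g + 18) = 9 + 3/(g² + 18) = 9 + 3/(18 + g²))
c = 37310 (c = (-204 + 2*194) - 1*(-37126) = (-204 + 388) + 37126 = 184 + 37126 = 37310)
1/(c + a(134, 66)) = 1/(37310 + 3*(55 + 3*66²)/(18 + 66²)) = 1/(37310 + 3*(55 + 3*4356)/(18 + 4356)) = 1/(37310 + 3*(55 + 13068)/4374) = 1/(37310 + 3*(1/4374)*13123) = 1/(37310 + 13123/1458) = 1/(54411103/1458) = 1458/54411103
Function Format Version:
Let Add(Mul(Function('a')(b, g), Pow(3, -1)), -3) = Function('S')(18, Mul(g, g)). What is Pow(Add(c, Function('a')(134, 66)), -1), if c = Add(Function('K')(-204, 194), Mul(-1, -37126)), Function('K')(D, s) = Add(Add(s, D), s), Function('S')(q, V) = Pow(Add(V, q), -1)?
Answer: Rational(1458, 54411103) ≈ 2.6796e-5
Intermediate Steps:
Function('K')(D, s) = Add(D, Mul(2, s)) (Function('K')(D, s) = Add(Add(D, s), s) = Add(D, Mul(2, s)))
Function('a')(b, g) = Add(9, Mul(3, Pow(Add(18, Pow(g, 2)), -1))) (Function('a')(b, g) = Add(9, Mul(3, Pow(Add(Mul(g, g), 18), -1))) = Add(9, Mul(3, Pow(Add(Pow(g, 2), 18), -1))) = Add(9, Mul(3, Pow(Add(18, Pow(g, 2)), -1))))
c = 37310 (c = Add(Add(-204, Mul(2, 194)), Mul(-1, -37126)) = Add(Add(-204, 388), 37126) = Add(184, 37126) = 37310)
Pow(Add(c, Function('a')(134, 66)), -1) = Pow(Add(37310, Mul(3, Pow(Add(18, Pow(66, 2)), -1), Add(55, Mul(3, Pow(66, 2))))), -1) = Pow(Add(37310, Mul(3, Pow(Add(18, 4356), -1), Add(55, Mul(3, 4356)))), -1) = Pow(Add(37310, Mul(3, Pow(4374, -1), Add(55, 13068))), -1) = Pow(Add(37310, Mul(3, Rational(1, 4374), 13123)), -1) = Pow(Add(37310, Rational(13123, 1458)), -1) = Pow(Rational(54411103, 1458), -1) = Rational(1458, 54411103)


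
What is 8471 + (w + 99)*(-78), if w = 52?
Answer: -3307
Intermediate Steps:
8471 + (w + 99)*(-78) = 8471 + (52 + 99)*(-78) = 8471 + 151*(-78) = 8471 - 11778 = -3307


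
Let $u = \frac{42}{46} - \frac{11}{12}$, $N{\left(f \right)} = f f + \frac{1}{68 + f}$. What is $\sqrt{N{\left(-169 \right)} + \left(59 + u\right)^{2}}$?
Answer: $\frac{\sqrt{24898581120049}}{27876} \approx 179.0$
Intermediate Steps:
$N{\left(f \right)} = f^{2} + \frac{1}{68 + f}$
$u = - \frac{1}{276}$ ($u = 42 \cdot \frac{1}{46} - \frac{11}{12} = \frac{21}{23} - \frac{11}{12} = - \frac{1}{276} \approx -0.0036232$)
$\sqrt{N{\left(-169 \right)} + \left(59 + u\right)^{2}} = \sqrt{\frac{1 + \left(-169\right)^{3} + 68 \left(-169\right)^{2}}{68 - 169} + \left(59 - \frac{1}{276}\right)^{2}} = \sqrt{\frac{1 - 4826809 + 68 \cdot 28561}{-101} + \left(\frac{16283}{276}\right)^{2}} = \sqrt{- \frac{1 - 4826809 + 1942148}{101} + \frac{265136089}{76176}} = \sqrt{\left(- \frac{1}{101}\right) \left(-2884660\right) + \frac{265136089}{76176}} = \sqrt{\frac{2884660}{101} + \frac{265136089}{76176}} = \sqrt{\frac{246520605149}{7693776}} = \frac{\sqrt{24898581120049}}{27876}$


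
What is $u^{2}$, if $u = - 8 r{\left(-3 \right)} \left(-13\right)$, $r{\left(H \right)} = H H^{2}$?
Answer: $7884864$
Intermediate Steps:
$r{\left(H \right)} = H^{3}$
$u = -2808$ ($u = - 8 \left(-3\right)^{3} \left(-13\right) = \left(-8\right) \left(-27\right) \left(-13\right) = 216 \left(-13\right) = -2808$)
$u^{2} = \left(-2808\right)^{2} = 7884864$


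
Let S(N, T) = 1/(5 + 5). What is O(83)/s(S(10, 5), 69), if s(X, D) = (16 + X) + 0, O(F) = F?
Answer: 830/161 ≈ 5.1553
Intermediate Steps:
S(N, T) = ⅒ (S(N, T) = 1/10 = ⅒)
s(X, D) = 16 + X
O(83)/s(S(10, 5), 69) = 83/(16 + ⅒) = 83/(161/10) = 83*(10/161) = 830/161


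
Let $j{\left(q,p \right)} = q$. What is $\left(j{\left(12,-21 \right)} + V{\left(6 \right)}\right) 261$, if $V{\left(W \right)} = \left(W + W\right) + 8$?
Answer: $8352$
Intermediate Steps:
$V{\left(W \right)} = 8 + 2 W$ ($V{\left(W \right)} = 2 W + 8 = 8 + 2 W$)
$\left(j{\left(12,-21 \right)} + V{\left(6 \right)}\right) 261 = \left(12 + \left(8 + 2 \cdot 6\right)\right) 261 = \left(12 + \left(8 + 12\right)\right) 261 = \left(12 + 20\right) 261 = 32 \cdot 261 = 8352$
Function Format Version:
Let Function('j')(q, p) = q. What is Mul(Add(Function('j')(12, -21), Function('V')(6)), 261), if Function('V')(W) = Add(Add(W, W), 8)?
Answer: 8352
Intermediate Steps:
Function('V')(W) = Add(8, Mul(2, W)) (Function('V')(W) = Add(Mul(2, W), 8) = Add(8, Mul(2, W)))
Mul(Add(Function('j')(12, -21), Function('V')(6)), 261) = Mul(Add(12, Add(8, Mul(2, 6))), 261) = Mul(Add(12, Add(8, 12)), 261) = Mul(Add(12, 20), 261) = Mul(32, 261) = 8352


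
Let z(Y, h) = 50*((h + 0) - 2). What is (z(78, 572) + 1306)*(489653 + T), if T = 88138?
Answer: 17221638546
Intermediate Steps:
z(Y, h) = -100 + 50*h (z(Y, h) = 50*(h - 2) = 50*(-2 + h) = -100 + 50*h)
(z(78, 572) + 1306)*(489653 + T) = ((-100 + 50*572) + 1306)*(489653 + 88138) = ((-100 + 28600) + 1306)*577791 = (28500 + 1306)*577791 = 29806*577791 = 17221638546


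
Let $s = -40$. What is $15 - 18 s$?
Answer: $735$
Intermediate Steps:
$15 - 18 s = 15 - -720 = 15 + 720 = 735$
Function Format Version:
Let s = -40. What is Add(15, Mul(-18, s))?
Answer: 735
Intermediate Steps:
Add(15, Mul(-18, s)) = Add(15, Mul(-18, -40)) = Add(15, 720) = 735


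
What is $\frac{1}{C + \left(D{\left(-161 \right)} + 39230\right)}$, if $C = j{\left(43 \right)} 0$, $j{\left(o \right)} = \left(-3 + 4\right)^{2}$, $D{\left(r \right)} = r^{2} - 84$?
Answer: $\frac{1}{65067} \approx 1.5369 \cdot 10^{-5}$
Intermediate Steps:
$D{\left(r \right)} = -84 + r^{2}$ ($D{\left(r \right)} = r^{2} - 84 = -84 + r^{2}$)
$j{\left(o \right)} = 1$ ($j{\left(o \right)} = 1^{2} = 1$)
$C = 0$ ($C = 1 \cdot 0 = 0$)
$\frac{1}{C + \left(D{\left(-161 \right)} + 39230\right)} = \frac{1}{0 + \left(\left(-84 + \left(-161\right)^{2}\right) + 39230\right)} = \frac{1}{0 + \left(\left(-84 + 25921\right) + 39230\right)} = \frac{1}{0 + \left(25837 + 39230\right)} = \frac{1}{0 + 65067} = \frac{1}{65067}$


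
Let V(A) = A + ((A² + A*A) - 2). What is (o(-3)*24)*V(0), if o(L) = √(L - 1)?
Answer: -96*I ≈ -96.0*I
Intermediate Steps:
V(A) = -2 + A + 2*A² (V(A) = A + ((A² + A²) - 2) = A + (2*A² - 2) = A + (-2 + 2*A²) = -2 + A + 2*A²)
o(L) = √(-1 + L)
(o(-3)*24)*V(0) = (√(-1 - 3)*24)*(-2 + 0 + 2*0²) = (√(-4)*24)*(-2 + 0 + 2*0) = ((2*I)*24)*(-2 + 0 + 0) = (48*I)*(-2) = -96*I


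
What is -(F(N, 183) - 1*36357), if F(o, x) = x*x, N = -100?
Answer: 2868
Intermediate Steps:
F(o, x) = x²
-(F(N, 183) - 1*36357) = -(183² - 1*36357) = -(33489 - 36357) = -1*(-2868) = 2868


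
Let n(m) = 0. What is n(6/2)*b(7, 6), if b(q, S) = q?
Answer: 0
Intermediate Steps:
n(6/2)*b(7, 6) = 0*7 = 0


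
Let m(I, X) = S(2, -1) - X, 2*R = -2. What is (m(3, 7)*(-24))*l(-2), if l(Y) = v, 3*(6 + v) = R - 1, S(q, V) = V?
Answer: -1280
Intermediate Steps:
R = -1 (R = (½)*(-2) = -1)
v = -20/3 (v = -6 + (-1 - 1)/3 = -6 + (⅓)*(-2) = -6 - ⅔ = -20/3 ≈ -6.6667)
l(Y) = -20/3
m(I, X) = -1 - X
(m(3, 7)*(-24))*l(-2) = ((-1 - 1*7)*(-24))*(-20/3) = ((-1 - 7)*(-24))*(-20/3) = -8*(-24)*(-20/3) = 192*(-20/3) = -1280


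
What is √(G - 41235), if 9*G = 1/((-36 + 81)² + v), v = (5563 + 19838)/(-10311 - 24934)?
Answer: I*√472263536869488483465/107018586 ≈ 203.06*I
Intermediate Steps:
v = -25401/35245 (v = 25401/(-35245) = 25401*(-1/35245) = -25401/35245 ≈ -0.72070)
G = 35245/642111516 (G = 1/(9*((-36 + 81)² - 25401/35245)) = 1/(9*(45² - 25401/35245)) = 1/(9*(2025 - 25401/35245)) = 1/(9*(71345724/35245)) = (⅑)*(35245/71345724) = 35245/642111516 ≈ 5.4889e-5)
√(G - 41235) = √(35245/642111516 - 41235) = √(-26477468327015/642111516) = I*√472263536869488483465/107018586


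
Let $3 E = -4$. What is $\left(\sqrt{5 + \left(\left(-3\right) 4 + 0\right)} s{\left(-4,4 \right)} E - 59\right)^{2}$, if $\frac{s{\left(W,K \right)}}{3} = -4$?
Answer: $1689 - 1888 i \sqrt{7} \approx 1689.0 - 4995.2 i$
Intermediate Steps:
$s{\left(W,K \right)} = -12$ ($s{\left(W,K \right)} = 3 \left(-4\right) = -12$)
$E = - \frac{4}{3}$ ($E = \frac{1}{3} \left(-4\right) = - \frac{4}{3} \approx -1.3333$)
$\left(\sqrt{5 + \left(\left(-3\right) 4 + 0\right)} s{\left(-4,4 \right)} E - 59\right)^{2} = \left(\sqrt{5 + \left(\left(-3\right) 4 + 0\right)} \left(-12\right) \left(- \frac{4}{3}\right) - 59\right)^{2} = \left(\sqrt{5 + \left(-12 + 0\right)} \left(-12\right) \left(- \frac{4}{3}\right) - 59\right)^{2} = \left(\sqrt{5 - 12} \left(-12\right) \left(- \frac{4}{3}\right) - 59\right)^{2} = \left(\sqrt{-7} \left(-12\right) \left(- \frac{4}{3}\right) - 59\right)^{2} = \left(i \sqrt{7} \left(-12\right) \left(- \frac{4}{3}\right) - 59\right)^{2} = \left(- 12 i \sqrt{7} \left(- \frac{4}{3}\right) - 59\right)^{2} = \left(16 i \sqrt{7} - 59\right)^{2} = \left(-59 + 16 i \sqrt{7}\right)^{2}$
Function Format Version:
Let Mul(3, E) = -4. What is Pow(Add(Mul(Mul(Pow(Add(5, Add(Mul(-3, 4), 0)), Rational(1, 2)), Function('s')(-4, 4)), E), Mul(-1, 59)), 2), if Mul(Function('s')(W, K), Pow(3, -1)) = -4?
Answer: Add(1689, Mul(-1888, I, Pow(7, Rational(1, 2)))) ≈ Add(1689.0, Mul(-4995.2, I))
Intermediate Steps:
Function('s')(W, K) = -12 (Function('s')(W, K) = Mul(3, -4) = -12)
E = Rational(-4, 3) (E = Mul(Rational(1, 3), -4) = Rational(-4, 3) ≈ -1.3333)
Pow(Add(Mul(Mul(Pow(Add(5, Add(Mul(-3, 4), 0)), Rational(1, 2)), Function('s')(-4, 4)), E), Mul(-1, 59)), 2) = Pow(Add(Mul(Mul(Pow(Add(5, Add(Mul(-3, 4), 0)), Rational(1, 2)), -12), Rational(-4, 3)), Mul(-1, 59)), 2) = Pow(Add(Mul(Mul(Pow(Add(5, Add(-12, 0)), Rational(1, 2)), -12), Rational(-4, 3)), -59), 2) = Pow(Add(Mul(Mul(Pow(Add(5, -12), Rational(1, 2)), -12), Rational(-4, 3)), -59), 2) = Pow(Add(Mul(Mul(Pow(-7, Rational(1, 2)), -12), Rational(-4, 3)), -59), 2) = Pow(Add(Mul(Mul(Mul(I, Pow(7, Rational(1, 2))), -12), Rational(-4, 3)), -59), 2) = Pow(Add(Mul(Mul(-12, I, Pow(7, Rational(1, 2))), Rational(-4, 3)), -59), 2) = Pow(Add(Mul(16, I, Pow(7, Rational(1, 2))), -59), 2) = Pow(Add(-59, Mul(16, I, Pow(7, Rational(1, 2)))), 2)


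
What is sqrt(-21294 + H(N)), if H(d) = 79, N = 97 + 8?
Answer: I*sqrt(21215) ≈ 145.65*I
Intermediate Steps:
N = 105
sqrt(-21294 + H(N)) = sqrt(-21294 + 79) = sqrt(-21215) = I*sqrt(21215)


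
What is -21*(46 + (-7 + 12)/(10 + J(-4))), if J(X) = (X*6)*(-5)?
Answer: -25137/26 ≈ -966.81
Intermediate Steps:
J(X) = -30*X (J(X) = (6*X)*(-5) = -30*X)
-21*(46 + (-7 + 12)/(10 + J(-4))) = -21*(46 + (-7 + 12)/(10 - 30*(-4))) = -21*(46 + 5/(10 + 120)) = -21*(46 + 5/130) = -21*(46 + 5*(1/130)) = -21*(46 + 1/26) = -21*1197/26 = -25137/26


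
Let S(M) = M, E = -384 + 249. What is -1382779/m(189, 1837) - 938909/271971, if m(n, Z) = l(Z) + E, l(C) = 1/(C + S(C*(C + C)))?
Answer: 2538022534494265559/247869371660904 ≈ 10239.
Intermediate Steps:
E = -135
l(C) = 1/(C + 2*C**2) (l(C) = 1/(C + C*(C + C)) = 1/(C + C*(2*C)) = 1/(C + 2*C**2))
m(n, Z) = -135 + 1/(Z*(1 + 2*Z)) (m(n, Z) = 1/(Z*(1 + 2*Z)) - 135 = -135 + 1/(Z*(1 + 2*Z)))
-1382779/m(189, 1837) - 938909/271971 = -1382779/(-135 + 1/(1837 + 2*1837**2)) - 938909/271971 = -1382779/(-135 + 1/(1837 + 2*3374569)) - 938909*1/271971 = -1382779/(-135 + 1/(1837 + 6749138)) - 938909/271971 = -1382779/(-135 + 1/6750975) - 938909/271971 = -1382779/(-911381624/6750975) - 938909/271971 = -1382779*(-6750975/911381624) - 938909/271971 = 9335106459525/911381624 - 938909/271971 = 2538022534494265559/247869371660904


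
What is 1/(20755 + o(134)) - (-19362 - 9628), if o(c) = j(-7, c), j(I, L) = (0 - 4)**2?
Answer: 602151291/20771 ≈ 28990.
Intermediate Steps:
j(I, L) = 16 (j(I, L) = (-4)**2 = 16)
o(c) = 16
1/(20755 + o(134)) - (-19362 - 9628) = 1/(20755 + 16) - (-19362 - 9628) = 1/20771 - 1*(-28990) = 1/20771 + 28990 = 602151291/20771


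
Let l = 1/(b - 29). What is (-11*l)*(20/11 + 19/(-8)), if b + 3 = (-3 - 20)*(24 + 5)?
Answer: -49/5592 ≈ -0.0087625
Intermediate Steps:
b = -670 (b = -3 + (-3 - 20)*(24 + 5) = -3 - 23*29 = -3 - 667 = -670)
l = -1/699 (l = 1/(-670 - 29) = 1/(-699) = -1/699 ≈ -0.0014306)
(-11*l)*(20/11 + 19/(-8)) = (-11*(-1/699))*(20/11 + 19/(-8)) = 11*(20*(1/11) + 19*(-1/8))/699 = 11*(20/11 - 19/8)/699 = (11/699)*(-49/88) = -49/5592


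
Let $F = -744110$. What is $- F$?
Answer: $744110$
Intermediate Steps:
$- F = \left(-1\right) \left(-744110\right) = 744110$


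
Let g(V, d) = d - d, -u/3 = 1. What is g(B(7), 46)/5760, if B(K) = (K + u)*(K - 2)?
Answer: 0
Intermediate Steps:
u = -3 (u = -3*1 = -3)
B(K) = (-3 + K)*(-2 + K) (B(K) = (K - 3)*(K - 2) = (-3 + K)*(-2 + K))
g(V, d) = 0
g(B(7), 46)/5760 = 0/5760 = 0*(1/5760) = 0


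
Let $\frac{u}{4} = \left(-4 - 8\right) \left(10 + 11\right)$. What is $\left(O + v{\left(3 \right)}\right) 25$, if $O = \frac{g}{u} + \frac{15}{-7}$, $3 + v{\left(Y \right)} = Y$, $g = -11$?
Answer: $- \frac{7675}{144} \approx -53.299$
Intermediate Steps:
$u = -1008$ ($u = 4 \left(-4 - 8\right) \left(10 + 11\right) = 4 \left(\left(-12\right) 21\right) = 4 \left(-252\right) = -1008$)
$v{\left(Y \right)} = -3 + Y$
$O = - \frac{307}{144}$ ($O = - \frac{11}{-1008} + \frac{15}{-7} = \left(-11\right) \left(- \frac{1}{1008}\right) + 15 \left(- \frac{1}{7}\right) = \frac{11}{1008} - \frac{15}{7} = - \frac{307}{144} \approx -2.1319$)
$\left(O + v{\left(3 \right)}\right) 25 = \left(- \frac{307}{144} + \left(-3 + 3\right)\right) 25 = \left(- \frac{307}{144} + 0\right) 25 = \left(- \frac{307}{144}\right) 25 = - \frac{7675}{144}$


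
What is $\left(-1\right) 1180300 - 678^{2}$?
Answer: $-1639984$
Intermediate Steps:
$\left(-1\right) 1180300 - 678^{2} = -1180300 - 459684 = -1639984$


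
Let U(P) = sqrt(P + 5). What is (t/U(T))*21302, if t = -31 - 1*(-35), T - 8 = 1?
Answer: 42604*sqrt(14)/7 ≈ 22773.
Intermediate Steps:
T = 9 (T = 8 + 1 = 9)
U(P) = sqrt(5 + P)
t = 4 (t = -31 + 35 = 4)
(t/U(T))*21302 = (4/(sqrt(5 + 9)))*21302 = (4/(sqrt(14)))*21302 = (4*(sqrt(14)/14))*21302 = (2*sqrt(14)/7)*21302 = 42604*sqrt(14)/7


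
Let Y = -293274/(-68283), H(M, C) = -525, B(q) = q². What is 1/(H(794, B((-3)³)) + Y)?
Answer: -2529/1316863 ≈ -0.0019205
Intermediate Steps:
Y = 10862/2529 (Y = -293274*(-1/68283) = 10862/2529 ≈ 4.2950)
1/(H(794, B((-3)³)) + Y) = 1/(-525 + 10862/2529) = 1/(-1316863/2529) = -2529/1316863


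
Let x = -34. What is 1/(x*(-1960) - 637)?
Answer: 1/66003 ≈ 1.5151e-5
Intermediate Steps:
1/(x*(-1960) - 637) = 1/(-34*(-1960) - 637) = 1/(66640 - 637) = 1/66003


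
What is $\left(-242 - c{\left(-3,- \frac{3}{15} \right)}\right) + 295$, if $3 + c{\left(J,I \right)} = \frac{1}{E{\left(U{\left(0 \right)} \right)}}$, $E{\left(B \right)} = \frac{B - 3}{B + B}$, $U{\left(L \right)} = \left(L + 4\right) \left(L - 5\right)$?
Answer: $\frac{1248}{23} \approx 54.261$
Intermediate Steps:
$U{\left(L \right)} = \left(-5 + L\right) \left(4 + L\right)$ ($U{\left(L \right)} = \left(4 + L\right) \left(-5 + L\right) = \left(-5 + L\right) \left(4 + L\right)$)
$E{\left(B \right)} = \frac{-3 + B}{2 B}$
$c{\left(J,I \right)} = - \frac{29}{23}$ ($c{\left(J,I \right)} = -3 + \frac{1}{\frac{1}{2} \frac{1}{-20 + 0^{2} - 0} \left(-3 - \left(20 - 0^{2}\right)\right)} = -3 + \frac{1}{\frac{1}{2} \frac{1}{-20 + 0 + 0} \left(-3 + \left(-20 + 0 + 0\right)\right)} = -3 + \frac{1}{\frac{1}{2} \frac{1}{-20} \left(-3 - 20\right)} = -3 + \frac{1}{\frac{1}{2} \left(- \frac{1}{20}\right) \left(-23\right)} = -3 + \frac{1}{\frac{23}{40}} = -3 + \frac{40}{23} = - \frac{29}{23}$)
$\left(-242 - c{\left(-3,- \frac{3}{15} \right)}\right) + 295 = \left(-242 - - \frac{29}{23}\right) + 295 = \left(-242 + \frac{29}{23}\right) + 295 = - \frac{5537}{23} + 295 = \frac{1248}{23}$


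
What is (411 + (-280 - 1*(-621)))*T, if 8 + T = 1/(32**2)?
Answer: -384977/64 ≈ -6015.3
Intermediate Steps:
T = -8191/1024 (T = -8 + 1/(32**2) = -8 + 1/1024 = -8191/1024 ≈ -7.9990)
(411 + (-280 - 1*(-621)))*T = (411 + (-280 - 1*(-621)))*(-8191/1024) = (411 + (-280 + 621))*(-8191/1024) = (411 + 341)*(-8191/1024) = 752*(-8191/1024) = -384977/64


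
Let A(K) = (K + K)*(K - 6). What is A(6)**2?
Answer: 0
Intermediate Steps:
A(K) = 2*K*(-6 + K) (A(K) = (2*K)*(-6 + K) = 2*K*(-6 + K))
A(6)**2 = (2*6*(-6 + 6))**2 = (2*6*0)**2 = 0**2 = 0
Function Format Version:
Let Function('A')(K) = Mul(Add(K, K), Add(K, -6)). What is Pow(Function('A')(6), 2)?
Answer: 0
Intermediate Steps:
Function('A')(K) = Mul(2, K, Add(-6, K)) (Function('A')(K) = Mul(Mul(2, K), Add(-6, K)) = Mul(2, K, Add(-6, K)))
Pow(Function('A')(6), 2) = Pow(Mul(2, 6, Add(-6, 6)), 2) = Pow(Mul(2, 6, 0), 2) = Pow(0, 2) = 0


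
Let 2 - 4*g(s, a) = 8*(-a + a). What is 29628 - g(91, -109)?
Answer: 59255/2 ≈ 29628.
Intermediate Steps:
g(s, a) = 1/2 (g(s, a) = 1/2 - 2*(-a + a) = 1/2 - 2*0 = 1/2 - 1/4*0 = 1/2 + 0 = 1/2)
29628 - g(91, -109) = 29628 - 1*1/2 = 29628 - 1/2 = 59255/2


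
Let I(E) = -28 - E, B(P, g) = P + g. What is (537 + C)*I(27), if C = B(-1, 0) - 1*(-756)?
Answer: -71060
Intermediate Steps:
C = 755 (C = (-1 + 0) - 1*(-756) = -1 + 756 = 755)
(537 + C)*I(27) = (537 + 755)*(-28 - 1*27) = 1292*(-28 - 27) = 1292*(-55) = -71060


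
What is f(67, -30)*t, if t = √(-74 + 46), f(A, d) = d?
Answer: -60*I*√7 ≈ -158.75*I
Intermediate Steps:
t = 2*I*√7 (t = √(-28) = 2*I*√7 ≈ 5.2915*I)
f(67, -30)*t = -60*I*√7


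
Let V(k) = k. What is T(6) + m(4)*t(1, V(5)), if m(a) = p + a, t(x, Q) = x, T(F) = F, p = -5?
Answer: 5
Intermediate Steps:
m(a) = -5 + a
T(6) + m(4)*t(1, V(5)) = 6 + (-5 + 4)*1 = 6 - 1*1 = 6 - 1 = 5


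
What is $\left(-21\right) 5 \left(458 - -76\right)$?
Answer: $-56070$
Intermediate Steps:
$\left(-21\right) 5 \left(458 - -76\right) = - 105 \left(458 + \left(-107 + 183\right)\right) = - 105 \left(458 + 76\right) = \left(-105\right) 534 = -56070$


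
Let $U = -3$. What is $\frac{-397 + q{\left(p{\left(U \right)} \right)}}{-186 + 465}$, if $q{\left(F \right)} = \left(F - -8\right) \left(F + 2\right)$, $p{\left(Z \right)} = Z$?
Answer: $- \frac{134}{93} \approx -1.4409$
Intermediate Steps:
$q{\left(F \right)} = \left(2 + F\right) \left(8 + F\right)$ ($q{\left(F \right)} = \left(F + 8\right) \left(2 + F\right) = \left(8 + F\right) \left(2 + F\right) = \left(2 + F\right) \left(8 + F\right)$)
$\frac{-397 + q{\left(p{\left(U \right)} \right)}}{-186 + 465} = \frac{-397 + \left(16 + \left(-3\right)^{2} + 10 \left(-3\right)\right)}{-186 + 465} = \frac{-397 + \left(16 + 9 - 30\right)}{279} = \left(-397 - 5\right) \frac{1}{279} = \left(-402\right) \frac{1}{279} = - \frac{134}{93}$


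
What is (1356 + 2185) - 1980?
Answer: 1561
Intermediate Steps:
(1356 + 2185) - 1980 = 3541 - 1980 = 1561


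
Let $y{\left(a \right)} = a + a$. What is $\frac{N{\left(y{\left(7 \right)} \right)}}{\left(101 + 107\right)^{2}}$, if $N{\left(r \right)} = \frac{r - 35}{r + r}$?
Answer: $- \frac{3}{173056} \approx -1.7335 \cdot 10^{-5}$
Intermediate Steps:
$y{\left(a \right)} = 2 a$
$N{\left(r \right)} = \frac{-35 + r}{2 r}$
$\frac{N{\left(y{\left(7 \right)} \right)}}{\left(101 + 107\right)^{2}} = \frac{\frac{1}{2} \frac{1}{2 \cdot 7} \left(-35 + 2 \cdot 7\right)}{\left(101 + 107\right)^{2}} = \frac{\frac{1}{2} \cdot \frac{1}{14} \left(-35 + 14\right)}{208^{2}} = \frac{\frac{1}{2} \cdot \frac{1}{14} \left(-21\right)}{43264} = \left(- \frac{3}{4}\right) \frac{1}{43264} = - \frac{3}{173056}$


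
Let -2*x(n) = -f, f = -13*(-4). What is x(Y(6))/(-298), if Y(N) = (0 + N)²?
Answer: -13/149 ≈ -0.087248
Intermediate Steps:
Y(N) = N²
f = 52
x(n) = 26 (x(n) = -(-1)*52/2 = -½*(-52) = 26)
x(Y(6))/(-298) = 26/(-298) = 26*(-1/298) = -13/149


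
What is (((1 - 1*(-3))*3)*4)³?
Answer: 110592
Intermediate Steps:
(((1 - 1*(-3))*3)*4)³ = (((1 + 3)*3)*4)³ = ((4*3)*4)³ = (12*4)³ = 48³ = 110592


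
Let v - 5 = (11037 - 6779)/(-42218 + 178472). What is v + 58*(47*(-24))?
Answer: -4456798084/68127 ≈ -65419.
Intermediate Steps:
v = 342764/68127 (v = 5 + (11037 - 6779)/(-42218 + 178472) = 5 + 4258/136254 = 5 + 4258*(1/136254) = 5 + 2129/68127 = 342764/68127 ≈ 5.0313)
v + 58*(47*(-24)) = 342764/68127 + 58*(47*(-24)) = 342764/68127 + 58*(-1128) = 342764/68127 - 65424 = -4456798084/68127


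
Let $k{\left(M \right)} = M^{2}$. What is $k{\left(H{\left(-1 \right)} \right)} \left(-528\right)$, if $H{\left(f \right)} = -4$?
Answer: $-8448$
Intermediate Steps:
$k{\left(H{\left(-1 \right)} \right)} \left(-528\right) = \left(-4\right)^{2} \left(-528\right) = 16 \left(-528\right) = -8448$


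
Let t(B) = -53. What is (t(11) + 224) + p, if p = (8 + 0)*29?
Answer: 403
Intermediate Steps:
p = 232 (p = 8*29 = 232)
(t(11) + 224) + p = (-53 + 224) + 232 = 171 + 232 = 403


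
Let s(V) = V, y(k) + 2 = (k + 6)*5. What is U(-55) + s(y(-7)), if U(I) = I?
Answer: -62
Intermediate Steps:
y(k) = 28 + 5*k (y(k) = -2 + (k + 6)*5 = -2 + (6 + k)*5 = -2 + (30 + 5*k) = 28 + 5*k)
U(-55) + s(y(-7)) = -55 + (28 + 5*(-7)) = -55 + (28 - 35) = -55 - 7 = -62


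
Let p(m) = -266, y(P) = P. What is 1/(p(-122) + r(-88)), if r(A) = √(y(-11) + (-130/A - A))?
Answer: -11704/3109811 - 2*√37983/3109811 ≈ -0.0038889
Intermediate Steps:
r(A) = √(-11 - A - 130/A) (r(A) = √(-11 + (-130/A - A)) = √(-11 + (-A - 130/A)) = √(-11 - A - 130/A))
1/(p(-122) + r(-88)) = 1/(-266 + √(-11 - 1*(-88) - 130/(-88))) = 1/(-266 + √(-11 + 88 - 130*(-1/88))) = 1/(-266 + √(-11 + 88 + 65/44)) = 1/(-266 + √(3453/44)) = 1/(-266 + √37983/22)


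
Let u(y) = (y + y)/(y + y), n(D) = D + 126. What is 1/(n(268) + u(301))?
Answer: 1/395 ≈ 0.0025316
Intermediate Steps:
n(D) = 126 + D
u(y) = 1 (u(y) = (2*y)/((2*y)) = (2*y)*(1/(2*y)) = 1)
1/(n(268) + u(301)) = 1/((126 + 268) + 1) = 1/(394 + 1) = 1/395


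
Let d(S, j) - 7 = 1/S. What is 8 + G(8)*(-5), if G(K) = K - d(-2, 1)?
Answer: ½ ≈ 0.50000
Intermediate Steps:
d(S, j) = 7 + 1/S
G(K) = -13/2 + K (G(K) = K - (7 + 1/(-2)) = K - (7 - ½) = K - 1*13/2 = K - 13/2 = -13/2 + K)
8 + G(8)*(-5) = 8 + (-13/2 + 8)*(-5) = 8 + (3/2)*(-5) = 8 - 15/2 = ½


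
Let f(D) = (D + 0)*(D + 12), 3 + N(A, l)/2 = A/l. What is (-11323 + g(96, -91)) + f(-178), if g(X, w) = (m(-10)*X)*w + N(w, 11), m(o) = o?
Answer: 1161187/11 ≈ 1.0556e+5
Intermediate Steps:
N(A, l) = -6 + 2*A/l (N(A, l) = -6 + 2*(A/l) = -6 + 2*A/l)
f(D) = D*(12 + D)
g(X, w) = -6 + 2*w/11 - 10*X*w (g(X, w) = (-10*X)*w + (-6 + 2*w/11) = -10*X*w + (-6 + 2*w*(1/11)) = -10*X*w + (-6 + 2*w/11) = -6 + 2*w/11 - 10*X*w)
(-11323 + g(96, -91)) + f(-178) = (-11323 + (-6 + (2/11)*(-91) - 10*96*(-91))) - 178*(12 - 178) = (-11323 + (-6 - 182/11 + 87360)) - 178*(-166) = (-11323 + 960712/11) + 29548 = 836159/11 + 29548 = 1161187/11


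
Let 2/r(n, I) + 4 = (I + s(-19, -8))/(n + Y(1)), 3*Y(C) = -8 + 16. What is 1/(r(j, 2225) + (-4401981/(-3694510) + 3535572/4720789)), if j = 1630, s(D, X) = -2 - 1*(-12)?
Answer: 224762194944041930/265283065119950183 ≈ 0.84725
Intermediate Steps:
s(D, X) = 10 (s(D, X) = -2 + 12 = 10)
Y(C) = 8/3 (Y(C) = (-8 + 16)/3 = (⅓)*8 = 8/3)
r(n, I) = 2/(-4 + (10 + I)/(8/3 + n)) (r(n, I) = 2/(-4 + (I + 10)/(n + 8/3)) = 2/(-4 + (10 + I)/(8/3 + n)))
1/(r(j, 2225) + (-4401981/(-3694510) + 3535572/4720789)) = 1/(2*(-8 - 3*1630)/(2 - 3*2225 + 12*1630) + (-4401981/(-3694510) + 3535572/4720789)) = 1/(2*(-8 - 4890)/(2 - 6675 + 19560) + (-4401981*(-1/3694510) + 3535572*(1/4720789))) = 1/(2*(-4898)/12887 + (4401981/3694510 + 3535572/4720789)) = 1/(2*(1/12887)*(-4898) + 33843029592729/17441002168390) = 1/(-9796/12887 + 33843029592729/17441002168390) = 1/(265283065119950183/224762194944041930) = 224762194944041930/265283065119950183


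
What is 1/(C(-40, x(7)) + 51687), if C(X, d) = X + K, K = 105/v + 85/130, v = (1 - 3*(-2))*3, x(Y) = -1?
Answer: 26/1342969 ≈ 1.9360e-5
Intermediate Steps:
v = 21 (v = (1 + 6)*3 = 7*3 = 21)
K = 147/26 (K = 105/21 + 85/130 = 105*(1/21) + 85*(1/130) = 5 + 17/26 = 147/26 ≈ 5.6538)
C(X, d) = 147/26 + X (C(X, d) = X + 147/26 = 147/26 + X)
1/(C(-40, x(7)) + 51687) = 1/((147/26 - 40) + 51687) = 1/(-893/26 + 51687) = 1/(1342969/26) = 26/1342969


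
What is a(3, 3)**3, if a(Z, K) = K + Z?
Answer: 216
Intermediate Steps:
a(3, 3)**3 = (3 + 3)**3 = 6**3 = 216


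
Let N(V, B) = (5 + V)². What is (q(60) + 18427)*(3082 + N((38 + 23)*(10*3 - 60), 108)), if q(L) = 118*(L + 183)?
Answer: 157020933407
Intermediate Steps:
q(L) = 21594 + 118*L (q(L) = 118*(183 + L) = 21594 + 118*L)
(q(60) + 18427)*(3082 + N((38 + 23)*(10*3 - 60), 108)) = ((21594 + 118*60) + 18427)*(3082 + (5 + (38 + 23)*(10*3 - 60))²) = ((21594 + 7080) + 18427)*(3082 + (5 + 61*(30 - 60))²) = (28674 + 18427)*(3082 + (5 + 61*(-30))²) = 47101*(3082 + (5 - 1830)²) = 47101*(3082 + (-1825)²) = 47101*(3082 + 3330625) = 47101*3333707 = 157020933407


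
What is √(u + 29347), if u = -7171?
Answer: 12*√154 ≈ 148.92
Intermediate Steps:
√(u + 29347) = √(-7171 + 29347) = √22176 = 12*√154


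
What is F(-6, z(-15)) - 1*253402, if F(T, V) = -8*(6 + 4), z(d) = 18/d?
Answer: -253482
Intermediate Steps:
F(T, V) = -80 (F(T, V) = -8*10 = -80)
F(-6, z(-15)) - 1*253402 = -80 - 1*253402 = -80 - 253402 = -253482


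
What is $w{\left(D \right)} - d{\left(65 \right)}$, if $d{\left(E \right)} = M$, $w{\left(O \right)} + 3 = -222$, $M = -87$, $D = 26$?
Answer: $-138$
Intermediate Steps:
$w{\left(O \right)} = -225$ ($w{\left(O \right)} = -3 - 222 = -225$)
$d{\left(E \right)} = -87$
$w{\left(D \right)} - d{\left(65 \right)} = -225 - -87 = -225 + 87 = -138$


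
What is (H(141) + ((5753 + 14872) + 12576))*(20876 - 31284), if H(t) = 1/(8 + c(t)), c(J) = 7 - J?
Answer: -21770023300/63 ≈ -3.4556e+8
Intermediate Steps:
H(t) = 1/(15 - t) (H(t) = 1/(8 + (7 - t)) = 1/(15 - t))
(H(141) + ((5753 + 14872) + 12576))*(20876 - 31284) = (-1/(-15 + 141) + ((5753 + 14872) + 12576))*(20876 - 31284) = (-1/126 + (20625 + 12576))*(-10408) = (-1*1/126 + 33201)*(-10408) = (-1/126 + 33201)*(-10408) = (4183325/126)*(-10408) = -21770023300/63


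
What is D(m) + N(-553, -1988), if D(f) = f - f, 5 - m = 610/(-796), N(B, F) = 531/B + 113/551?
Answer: -230092/304703 ≈ -0.75514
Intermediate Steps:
N(B, F) = 113/551 + 531/B (N(B, F) = 531/B + 113*(1/551) = 531/B + 113/551 = 113/551 + 531/B)
m = 2295/398 (m = 5 - 610/(-796) = 5 - 610*(-1)/796 = 5 - 1*(-305/398) = 5 + 305/398 = 2295/398 ≈ 5.7663)
D(f) = 0
D(m) + N(-553, -1988) = 0 + (113/551 + 531/(-553)) = 0 + (113/551 + 531*(-1/553)) = 0 + (113/551 - 531/553) = 0 - 230092/304703 = -230092/304703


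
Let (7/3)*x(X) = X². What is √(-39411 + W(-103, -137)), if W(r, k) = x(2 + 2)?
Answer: I*√1930803/7 ≈ 198.5*I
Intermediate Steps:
x(X) = 3*X²/7
W(r, k) = 48/7 (W(r, k) = 3*(2 + 2)²/7 = (3/7)*4² = (3/7)*16 = 48/7)
√(-39411 + W(-103, -137)) = √(-39411 + 48/7) = √(-275829/7) = I*√1930803/7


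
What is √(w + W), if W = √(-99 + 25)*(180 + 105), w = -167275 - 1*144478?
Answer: √(-311753 + 285*I*√74) ≈ 2.195 + 558.35*I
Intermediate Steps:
w = -311753 (w = -167275 - 144478 = -311753)
W = 285*I*√74 (W = √(-74)*285 = (I*√74)*285 = 285*I*√74 ≈ 2451.7*I)
√(w + W) = √(-311753 + 285*I*√74)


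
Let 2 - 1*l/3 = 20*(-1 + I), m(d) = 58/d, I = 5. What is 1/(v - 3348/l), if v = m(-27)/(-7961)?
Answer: 2794311/39980896 ≈ 0.069891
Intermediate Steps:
l = -234 (l = 6 - 60*(-1 + 5) = 6 - 60*4 = 6 - 3*80 = 6 - 240 = -234)
v = 58/214947 (v = (58/(-27))/(-7961) = (58*(-1/27))*(-1/7961) = -58/27*(-1/7961) = 58/214947 ≈ 0.00026983)
1/(v - 3348/l) = 1/(58/214947 - 3348/(-234)) = 1/(58/214947 - 3348*(-1/234)) = 1/(58/214947 + 186/13) = 1/(39980896/2794311) = 2794311/39980896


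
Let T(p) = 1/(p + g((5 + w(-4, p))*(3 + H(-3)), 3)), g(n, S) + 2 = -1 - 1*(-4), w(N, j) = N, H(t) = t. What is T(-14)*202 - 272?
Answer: -3738/13 ≈ -287.54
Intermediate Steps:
g(n, S) = 1 (g(n, S) = -2 + (-1 - 1*(-4)) = -2 + (-1 + 4) = -2 + 3 = 1)
T(p) = 1/(1 + p) (T(p) = 1/(p + 1) = 1/(1 + p))
T(-14)*202 - 272 = 202/(1 - 14) - 272 = 202/(-13) - 272 = -1/13*202 - 272 = -202/13 - 272 = -3738/13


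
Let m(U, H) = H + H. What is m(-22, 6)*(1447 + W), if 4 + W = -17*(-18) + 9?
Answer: 21096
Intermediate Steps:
m(U, H) = 2*H
W = 311 (W = -4 + (-17*(-18) + 9) = -4 + (306 + 9) = -4 + 315 = 311)
m(-22, 6)*(1447 + W) = (2*6)*(1447 + 311) = 12*1758 = 21096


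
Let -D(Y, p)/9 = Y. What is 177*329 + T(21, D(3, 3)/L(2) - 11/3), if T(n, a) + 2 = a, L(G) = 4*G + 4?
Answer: 698701/12 ≈ 58225.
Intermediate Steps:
D(Y, p) = -9*Y
L(G) = 4 + 4*G
T(n, a) = -2 + a
177*329 + T(21, D(3, 3)/L(2) - 11/3) = 177*329 + (-2 + ((-9*3)/(4 + 4*2) - 11/3)) = 58233 + (-2 + (-27/(4 + 8) - 11*⅓)) = 58233 + (-2 + (-27/12 - 11/3)) = 58233 + (-2 + (-27*1/12 - 11/3)) = 58233 + (-2 + (-9/4 - 11/3)) = 58233 + (-2 - 71/12) = 58233 - 95/12 = 698701/12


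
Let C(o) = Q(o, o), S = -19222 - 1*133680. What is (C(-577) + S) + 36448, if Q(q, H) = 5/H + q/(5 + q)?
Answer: -38434613907/330044 ≈ -1.1645e+5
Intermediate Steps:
S = -152902 (S = -19222 - 133680 = -152902)
C(o) = (25 + o² + 5*o)/(o*(5 + o)) (C(o) = (25 + 5*o + o*o)/(o*(5 + o)) = (25 + 5*o + o²)/(o*(5 + o)) = (25 + o² + 5*o)/(o*(5 + o)))
(C(-577) + S) + 36448 = ((25 + (-577)² + 5*(-577))/((-577)*(5 - 577)) - 152902) + 36448 = (-1/577*(25 + 332929 - 2885)/(-572) - 152902) + 36448 = (-1/577*(-1/572)*330069 - 152902) + 36448 = (330069/330044 - 152902) + 36448 = -50464057619/330044 + 36448 = -38434613907/330044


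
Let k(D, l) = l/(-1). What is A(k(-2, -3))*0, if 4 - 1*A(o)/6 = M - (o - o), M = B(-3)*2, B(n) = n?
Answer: 0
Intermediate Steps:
M = -6 (M = -3*2 = -6)
k(D, l) = -l (k(D, l) = l*(-1) = -l)
A(o) = 60 (A(o) = 24 - 6*(-6 - (o - o)) = 24 - 6*(-6 - 1*0) = 24 - 6*(-6 + 0) = 24 - 6*(-6) = 24 + 36 = 60)
A(k(-2, -3))*0 = 60*0 = 0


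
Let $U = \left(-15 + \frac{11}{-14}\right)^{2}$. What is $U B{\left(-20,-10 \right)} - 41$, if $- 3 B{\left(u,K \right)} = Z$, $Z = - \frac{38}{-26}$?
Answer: $- \frac{95491}{588} \approx -162.4$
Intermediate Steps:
$Z = \frac{19}{13}$ ($Z = \left(-38\right) \left(- \frac{1}{26}\right) = \frac{19}{13} \approx 1.4615$)
$B{\left(u,K \right)} = - \frac{19}{39}$ ($B{\left(u,K \right)} = \left(- \frac{1}{3}\right) \frac{19}{13} = - \frac{19}{39}$)
$U = \frac{48841}{196}$ ($U = \left(-15 + 11 \left(- \frac{1}{14}\right)\right)^{2} = \left(-15 - \frac{11}{14}\right)^{2} = \left(- \frac{221}{14}\right)^{2} = \frac{48841}{196} \approx 249.19$)
$U B{\left(-20,-10 \right)} - 41 = \frac{48841}{196} \left(- \frac{19}{39}\right) - 41 = - \frac{71383}{588} - 41 = - \frac{95491}{588}$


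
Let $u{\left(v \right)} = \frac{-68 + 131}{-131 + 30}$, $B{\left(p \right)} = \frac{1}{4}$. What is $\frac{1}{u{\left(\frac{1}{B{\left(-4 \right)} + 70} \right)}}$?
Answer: $- \frac{101}{63} \approx -1.6032$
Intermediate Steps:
$B{\left(p \right)} = \frac{1}{4}$
$u{\left(v \right)} = - \frac{63}{101}$ ($u{\left(v \right)} = \frac{63}{-101} = 63 \left(- \frac{1}{101}\right) = - \frac{63}{101}$)
$\frac{1}{u{\left(\frac{1}{B{\left(-4 \right)} + 70} \right)}} = \frac{1}{- \frac{63}{101}} = - \frac{101}{63}$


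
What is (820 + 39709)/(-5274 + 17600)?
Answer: 40529/12326 ≈ 3.2881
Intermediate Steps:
(820 + 39709)/(-5274 + 17600) = 40529/12326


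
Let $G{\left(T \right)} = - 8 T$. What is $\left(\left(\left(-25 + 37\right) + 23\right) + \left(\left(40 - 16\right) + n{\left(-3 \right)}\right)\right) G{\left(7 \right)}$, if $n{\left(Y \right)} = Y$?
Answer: $-3136$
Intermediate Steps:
$\left(\left(\left(-25 + 37\right) + 23\right) + \left(\left(40 - 16\right) + n{\left(-3 \right)}\right)\right) G{\left(7 \right)} = \left(\left(\left(-25 + 37\right) + 23\right) + \left(\left(40 - 16\right) - 3\right)\right) \left(\left(-8\right) 7\right) = \left(\left(12 + 23\right) + \left(24 - 3\right)\right) \left(-56\right) = \left(35 + 21\right) \left(-56\right) = 56 \left(-56\right) = -3136$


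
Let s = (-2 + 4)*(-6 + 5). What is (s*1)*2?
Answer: -4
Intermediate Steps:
s = -2 (s = 2*(-1) = -2)
(s*1)*2 = -2*1*2 = -2*2 = -4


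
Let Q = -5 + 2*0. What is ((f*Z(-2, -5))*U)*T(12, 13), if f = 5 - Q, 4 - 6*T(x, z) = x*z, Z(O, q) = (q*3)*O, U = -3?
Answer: 22800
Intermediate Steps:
Z(O, q) = 3*O*q (Z(O, q) = (3*q)*O = 3*O*q)
T(x, z) = 2/3 - x*z/6
Q = -5 (Q = -5 + 0 = -5)
f = 10 (f = 5 - 1*(-5) = 5 + 5 = 10)
((f*Z(-2, -5))*U)*T(12, 13) = ((10*(3*(-2)*(-5)))*(-3))*(2/3 - 1/6*12*13) = ((10*30)*(-3))*(2/3 - 26) = (300*(-3))*(-76/3) = -900*(-76/3) = 22800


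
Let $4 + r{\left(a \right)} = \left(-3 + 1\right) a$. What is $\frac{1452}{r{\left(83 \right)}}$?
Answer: $- \frac{726}{85} \approx -8.5412$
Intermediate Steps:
$r{\left(a \right)} = -4 - 2 a$ ($r{\left(a \right)} = -4 + \left(-3 + 1\right) a = -4 - 2 a$)
$\frac{1452}{r{\left(83 \right)}} = \frac{1452}{-4 - 166} = \frac{1452}{-170} = 1452 \left(- \frac{1}{170}\right) = - \frac{726}{85}$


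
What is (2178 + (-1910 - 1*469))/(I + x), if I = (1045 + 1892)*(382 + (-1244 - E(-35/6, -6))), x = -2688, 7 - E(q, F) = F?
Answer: 67/857521 ≈ 7.8132e-5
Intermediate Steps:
E(q, F) = 7 - F
I = -2569875 (I = (1045 + 1892)*(382 + (-1244 - (7 - 1*(-6)))) = 2937*(382 + (-1244 - (7 + 6))) = 2937*(382 + (-1244 - 1*13)) = 2937*(382 + (-1244 - 13)) = 2937*(382 - 1257) = 2937*(-875) = -2569875)
(2178 + (-1910 - 1*469))/(I + x) = (2178 + (-1910 - 1*469))/(-2569875 - 2688) = (2178 + (-1910 - 469))/(-2572563) = (2178 - 2379)*(-1/2572563) = -201*(-1/2572563) = 67/857521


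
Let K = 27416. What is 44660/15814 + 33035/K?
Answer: 873407025/216778312 ≈ 4.0290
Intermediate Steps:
44660/15814 + 33035/K = 44660/15814 + 33035/27416 = 44660*(1/15814) + 33035*(1/27416) = 22330/7907 + 33035/27416 = 873407025/216778312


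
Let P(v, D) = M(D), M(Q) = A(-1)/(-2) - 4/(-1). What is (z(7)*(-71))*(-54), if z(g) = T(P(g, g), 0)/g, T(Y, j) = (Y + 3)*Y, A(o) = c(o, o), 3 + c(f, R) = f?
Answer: 207036/7 ≈ 29577.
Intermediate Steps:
c(f, R) = -3 + f
A(o) = -3 + o
M(Q) = 6 (M(Q) = (-3 - 1)/(-2) - 4/(-1) = -4*(-½) - 4*(-1) = 2 + 4 = 6)
P(v, D) = 6
T(Y, j) = Y*(3 + Y) (T(Y, j) = (3 + Y)*Y = Y*(3 + Y))
z(g) = 54/g (z(g) = (6*(3 + 6))/g = (6*9)/g = 54/g)
(z(7)*(-71))*(-54) = ((54/7)*(-71))*(-54) = -3834/7*(-54) = 207036/7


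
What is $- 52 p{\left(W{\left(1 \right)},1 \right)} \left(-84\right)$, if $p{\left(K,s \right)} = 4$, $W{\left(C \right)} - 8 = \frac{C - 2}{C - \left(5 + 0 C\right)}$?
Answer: $17472$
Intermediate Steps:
$W{\left(C \right)} = 8 + \frac{-2 + C}{-5 + C}$ ($W{\left(C \right)} = 8 + \frac{C - 2}{C - \left(5 + 0 C\right)} = 8 + \frac{-2 + C}{C + \left(0 - 5\right)} = 8 + \frac{-2 + C}{C - 5} = 8 + \frac{-2 + C}{-5 + C}$)
$- 52 p{\left(W{\left(1 \right)},1 \right)} \left(-84\right) = \left(-52\right) 4 \left(-84\right) = \left(-208\right) \left(-84\right) = 17472$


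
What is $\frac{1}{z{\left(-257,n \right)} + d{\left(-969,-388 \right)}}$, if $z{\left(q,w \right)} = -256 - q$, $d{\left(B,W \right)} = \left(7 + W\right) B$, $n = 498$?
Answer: $\frac{1}{369190} \approx 2.7086 \cdot 10^{-6}$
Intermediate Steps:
$d{\left(B,W \right)} = B \left(7 + W\right)$
$\frac{1}{z{\left(-257,n \right)} + d{\left(-969,-388 \right)}} = \frac{1}{\left(-256 - -257\right) - 969 \left(7 - 388\right)} = \frac{1}{\left(-256 + 257\right) - -369189} = \frac{1}{1 + 369189} = \frac{1}{369190}$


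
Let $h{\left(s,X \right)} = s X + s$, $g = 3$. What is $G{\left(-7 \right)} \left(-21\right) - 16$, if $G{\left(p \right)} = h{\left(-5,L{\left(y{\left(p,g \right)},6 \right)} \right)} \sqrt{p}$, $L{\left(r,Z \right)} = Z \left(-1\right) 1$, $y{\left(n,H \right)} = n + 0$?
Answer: $-16 - 525 i \sqrt{7} \approx -16.0 - 1389.0 i$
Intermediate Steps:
$y{\left(n,H \right)} = n$
$L{\left(r,Z \right)} = - Z$ ($L{\left(r,Z \right)} = - Z 1 = - Z$)
$h{\left(s,X \right)} = s + X s$ ($h{\left(s,X \right)} = X s + s = s + X s$)
$G{\left(p \right)} = 25 \sqrt{p}$ ($G{\left(p \right)} = - 5 \left(1 - 6\right) \sqrt{p} = \left(-5\right) \left(-5\right) \sqrt{p} = 25 \sqrt{p}$)
$G{\left(-7 \right)} \left(-21\right) - 16 = 25 \sqrt{-7} \left(-21\right) - 16 = 25 i \sqrt{7} \left(-21\right) - 16 = - 525 i \sqrt{7} - 16 = -16 - 525 i \sqrt{7}$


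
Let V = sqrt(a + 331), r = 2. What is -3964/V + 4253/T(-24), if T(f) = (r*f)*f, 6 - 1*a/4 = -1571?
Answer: 4253/1152 - 3964*sqrt(6639)/6639 ≈ -44.958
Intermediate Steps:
a = 6308 (a = 24 - 4*(-1571) = 24 + 6284 = 6308)
T(f) = 2*f**2 (T(f) = (2*f)*f = 2*f**2)
V = sqrt(6639) (V = sqrt(6308 + 331) = sqrt(6639) ≈ 81.480)
-3964/V + 4253/T(-24) = -3964*sqrt(6639)/6639 + 4253/((2*(-24)**2)) = -3964*sqrt(6639)/6639 + 4253/((2*576)) = -3964*sqrt(6639)/6639 + 4253/1152 = 4253/1152 - 3964*sqrt(6639)/6639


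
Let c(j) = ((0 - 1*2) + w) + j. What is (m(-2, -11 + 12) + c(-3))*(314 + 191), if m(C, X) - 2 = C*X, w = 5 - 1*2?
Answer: -1010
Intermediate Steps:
w = 3 (w = 5 - 2 = 3)
c(j) = 1 + j (c(j) = ((0 - 1*2) + 3) + j = ((0 - 2) + 3) + j = (-2 + 3) + j = 1 + j)
m(C, X) = 2 + C*X
(m(-2, -11 + 12) + c(-3))*(314 + 191) = ((2 - 2*(-11 + 12)) + (1 - 3))*(314 + 191) = ((2 - 2*1) - 2)*505 = ((2 - 2) - 2)*505 = (0 - 2)*505 = -2*505 = -1010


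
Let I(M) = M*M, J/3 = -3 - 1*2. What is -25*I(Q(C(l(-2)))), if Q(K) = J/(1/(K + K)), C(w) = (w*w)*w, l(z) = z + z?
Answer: -92160000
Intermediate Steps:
l(z) = 2*z
J = -15 (J = 3*(-3 - 1*2) = 3*(-3 - 2) = 3*(-5) = -15)
C(w) = w³ (C(w) = w²*w = w³)
Q(K) = -30*K
I(M) = M²
-25*I(Q(C(l(-2)))) = -25*(-30*(2*(-2))³)² = -25*(-30*(-4)³)² = -25*(-30*(-64))² = -25*1920² = -25*3686400 = -92160000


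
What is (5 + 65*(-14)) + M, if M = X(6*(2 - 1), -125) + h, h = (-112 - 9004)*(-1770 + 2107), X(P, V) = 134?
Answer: -3072863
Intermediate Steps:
h = -3072092 (h = -9116*337 = -3072092)
M = -3071958 (M = 134 - 3072092 = -3071958)
(5 + 65*(-14)) + M = (5 + 65*(-14)) - 3071958 = (5 - 910) - 3071958 = -905 - 3071958 = -3072863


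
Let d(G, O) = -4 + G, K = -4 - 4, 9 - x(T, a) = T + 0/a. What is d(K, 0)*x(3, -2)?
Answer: -72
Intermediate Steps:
x(T, a) = 9 - T (x(T, a) = 9 - (T + 0/a) = 9 - (T + 0) = 9 - T)
K = -8
d(K, 0)*x(3, -2) = (-4 - 8)*(9 - 1*3) = -12*(9 - 3) = -12*6 = -72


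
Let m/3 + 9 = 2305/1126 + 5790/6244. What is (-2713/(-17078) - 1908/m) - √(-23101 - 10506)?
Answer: 597500943790/5652382511 - I*√33607 ≈ 105.71 - 183.32*I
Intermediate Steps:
m = -15886776/878843 (m = -27 + 3*(2305/1126 + 5790/6244) = -27 + 3*(2305*(1/1126) + 5790*(1/6244)) = -27 + 3*(2305/1126 + 2895/3122) = -27 + 3*(2613995/878843) = -27 + 7841985/878843 = -15886776/878843 ≈ -18.077)
(-2713/(-17078) - 1908/m) - √(-23101 - 10506) = (-2713/(-17078) - 1908/(-15886776/878843)) - √(-23101 - 10506) = (-2713*(-1/17078) - 1908*(-878843/15886776)) - √(-33607) = (2713/17078 + 139736037/1323898) - I*√33607 = 597500943790/5652382511 - I*√33607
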